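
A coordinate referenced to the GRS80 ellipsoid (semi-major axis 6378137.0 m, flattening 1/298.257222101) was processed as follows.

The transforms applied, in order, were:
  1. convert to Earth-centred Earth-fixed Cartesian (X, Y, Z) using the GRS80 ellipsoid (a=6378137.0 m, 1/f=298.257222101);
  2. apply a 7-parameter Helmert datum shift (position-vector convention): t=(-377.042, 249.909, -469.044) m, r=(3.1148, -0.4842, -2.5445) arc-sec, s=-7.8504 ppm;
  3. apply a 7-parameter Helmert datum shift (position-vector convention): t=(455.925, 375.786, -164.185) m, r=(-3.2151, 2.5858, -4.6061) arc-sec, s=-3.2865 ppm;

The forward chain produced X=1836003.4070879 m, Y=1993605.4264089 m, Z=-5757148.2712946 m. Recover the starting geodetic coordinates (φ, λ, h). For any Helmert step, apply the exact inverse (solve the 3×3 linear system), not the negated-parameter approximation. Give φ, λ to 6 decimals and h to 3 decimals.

start: X=1836003.4071, Y=1993605.4264, Z=-5757148.2713 m
→ Helmert⁻¹: X=1835581.1717, Y=1993366.9165, Z=-5756948.9242
→ Helmert⁻¹: X=1835934.5268, Y=1993068.3730, Z=-5756559.4783
→ geod (Bowring, a=6378137.000): φ=-64.94010400°, λ=47.34997400°, h=1849.0790 m

φ=-64.940104°, λ=47.349974°, h=1849.079 m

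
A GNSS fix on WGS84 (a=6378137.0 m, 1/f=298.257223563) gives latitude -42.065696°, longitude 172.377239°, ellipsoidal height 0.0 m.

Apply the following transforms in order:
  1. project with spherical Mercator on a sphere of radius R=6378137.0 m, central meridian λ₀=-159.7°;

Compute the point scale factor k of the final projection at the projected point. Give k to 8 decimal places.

1.34702430

start: φ=-42.065696°, λ=172.377239°, h=0.000 m
→ into merc (λ₀=-159.7°): φ=-42.06569600°, λ−λ₀=-27.92276100°
scale k = 1.34702430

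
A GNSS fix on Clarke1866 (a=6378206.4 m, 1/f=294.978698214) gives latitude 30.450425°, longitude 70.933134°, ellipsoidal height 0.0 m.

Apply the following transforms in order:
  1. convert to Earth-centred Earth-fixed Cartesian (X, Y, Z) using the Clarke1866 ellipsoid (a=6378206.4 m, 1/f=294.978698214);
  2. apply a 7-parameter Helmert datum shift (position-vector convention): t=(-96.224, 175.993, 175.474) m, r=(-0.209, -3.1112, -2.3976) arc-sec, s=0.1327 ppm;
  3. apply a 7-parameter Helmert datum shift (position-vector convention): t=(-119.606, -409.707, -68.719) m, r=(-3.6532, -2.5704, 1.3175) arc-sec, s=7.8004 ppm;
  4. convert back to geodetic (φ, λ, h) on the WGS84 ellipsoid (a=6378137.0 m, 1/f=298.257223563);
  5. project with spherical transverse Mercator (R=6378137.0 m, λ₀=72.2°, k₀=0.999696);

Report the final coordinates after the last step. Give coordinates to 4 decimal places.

E=-121340.9429 m, N=3389350.6014 m

start: φ=30.450425°, λ=70.933134°, h=0.000 m
→ ECEF (a=6378206.400, f=1/294.978698214): X=1797748.7900, Y=5201314.7020, Z=3213343.2695
→ Helmert 7p (PV): X=1797664.7956, Y=5201473.7443, Z=3213541.0160
→ Helmert 7p (PV): X=1797485.9415, Y=5201173.0095, Z=3213427.6408
→ geod (Bowring, a=6378137.000): φ=30.45021368°, λ=70.93523864°, h=-138.2591 m
→ tm (R=6378137.0, λ₀=72.2°): E=-121340.9429, N=3389350.6014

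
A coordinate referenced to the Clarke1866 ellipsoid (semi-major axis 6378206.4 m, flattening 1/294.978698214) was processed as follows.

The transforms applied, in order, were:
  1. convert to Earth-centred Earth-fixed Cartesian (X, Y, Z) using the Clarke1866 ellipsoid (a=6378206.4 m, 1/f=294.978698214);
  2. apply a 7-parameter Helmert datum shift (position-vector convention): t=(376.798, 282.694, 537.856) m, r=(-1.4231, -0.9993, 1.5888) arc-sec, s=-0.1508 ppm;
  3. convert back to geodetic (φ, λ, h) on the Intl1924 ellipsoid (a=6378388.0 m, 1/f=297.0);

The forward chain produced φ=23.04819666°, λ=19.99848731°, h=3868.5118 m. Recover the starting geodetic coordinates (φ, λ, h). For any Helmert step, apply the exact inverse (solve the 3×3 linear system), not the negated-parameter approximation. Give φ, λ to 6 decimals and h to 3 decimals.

start: φ=23.048197°, λ=19.998487°, h=3868.512 m
→ ECEF (a=6378388.000, f=1/297.0): X=5521522.0266, Y=2009504.5800, Z=2483178.5615
→ Helmert⁻¹: X=5521173.5649, Y=2009162.5324, Z=2482628.1932
→ geod (Bowring, a=6378206.400): φ=23.04614700°, λ=19.99651500°, h=3448.0920 m

φ=23.046147°, λ=19.996515°, h=3448.092 m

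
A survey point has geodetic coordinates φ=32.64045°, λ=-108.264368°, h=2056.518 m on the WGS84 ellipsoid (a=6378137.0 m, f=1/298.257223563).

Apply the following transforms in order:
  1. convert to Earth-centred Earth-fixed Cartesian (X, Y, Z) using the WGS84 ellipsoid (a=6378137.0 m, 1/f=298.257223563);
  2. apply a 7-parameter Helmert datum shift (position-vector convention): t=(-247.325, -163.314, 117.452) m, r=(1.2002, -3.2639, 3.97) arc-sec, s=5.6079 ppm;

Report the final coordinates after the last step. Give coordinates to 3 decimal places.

X=-1685631.499 m, Y=-5107131.522 m, Z=3421638.578 m

start: φ=32.640450°, λ=-108.264368°, h=2056.518 m
→ ECEF (a=6378137.000, f=1/298.257223563): X=-1685418.8728, Y=-5106887.2200, Z=3421558.3235
→ Helmert 7p (PV): X=-1685631.4986, Y=-5107131.5217, Z=3421638.5776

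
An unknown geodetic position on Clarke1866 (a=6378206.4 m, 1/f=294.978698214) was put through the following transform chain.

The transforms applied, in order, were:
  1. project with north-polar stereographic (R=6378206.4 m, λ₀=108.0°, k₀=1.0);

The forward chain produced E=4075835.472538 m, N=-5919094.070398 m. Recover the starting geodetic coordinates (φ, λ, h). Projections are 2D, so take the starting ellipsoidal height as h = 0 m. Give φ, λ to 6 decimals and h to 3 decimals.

φ=31.208232°, λ=142.550952°, h=0.000 m

start: E=4075835.4725, N=-5919094.0704 m
→ stereo⁻¹: φ=31.20823200°, λ=142.55095200°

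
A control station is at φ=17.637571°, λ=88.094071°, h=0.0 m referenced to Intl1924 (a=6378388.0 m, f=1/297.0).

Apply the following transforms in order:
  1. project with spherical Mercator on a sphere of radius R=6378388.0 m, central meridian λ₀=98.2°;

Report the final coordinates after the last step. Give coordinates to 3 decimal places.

start: φ=17.637571°, λ=88.094071°, h=0.000 m
→ merc (R=6378388.0, λ₀=98.2°): E=-1125031.1421, N=1995248.6376

E=-1125031.142 m, N=1995248.638 m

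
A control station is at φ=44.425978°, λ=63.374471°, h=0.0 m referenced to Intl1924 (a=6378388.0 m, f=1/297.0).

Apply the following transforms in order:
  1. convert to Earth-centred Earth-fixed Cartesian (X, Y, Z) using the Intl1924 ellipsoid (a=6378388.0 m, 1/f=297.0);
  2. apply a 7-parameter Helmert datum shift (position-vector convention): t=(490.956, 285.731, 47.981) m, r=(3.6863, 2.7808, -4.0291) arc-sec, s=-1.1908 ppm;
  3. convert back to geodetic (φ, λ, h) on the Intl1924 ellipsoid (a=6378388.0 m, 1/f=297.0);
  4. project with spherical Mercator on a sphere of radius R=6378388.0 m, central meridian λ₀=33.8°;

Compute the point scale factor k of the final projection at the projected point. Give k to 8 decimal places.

start: φ=44.425978°, λ=63.374471°, h=0.000 m
→ ECEF (a=6378388.000, f=1/297.0): X=2044799.4689, Y=4078829.8593, Z=4442096.8625
→ Helmert 7p (PV): X=2045427.5512, Y=4078991.4032, Z=4442184.8819
→ geod (Bowring, a=6378388.000): φ=44.42386086°, λ=63.36832996°, h=365.7892 m
→ into merc (λ₀=33.8°): φ=44.42386086°, λ−λ₀=29.56832996°
scale k = 1.40020479

1.40020479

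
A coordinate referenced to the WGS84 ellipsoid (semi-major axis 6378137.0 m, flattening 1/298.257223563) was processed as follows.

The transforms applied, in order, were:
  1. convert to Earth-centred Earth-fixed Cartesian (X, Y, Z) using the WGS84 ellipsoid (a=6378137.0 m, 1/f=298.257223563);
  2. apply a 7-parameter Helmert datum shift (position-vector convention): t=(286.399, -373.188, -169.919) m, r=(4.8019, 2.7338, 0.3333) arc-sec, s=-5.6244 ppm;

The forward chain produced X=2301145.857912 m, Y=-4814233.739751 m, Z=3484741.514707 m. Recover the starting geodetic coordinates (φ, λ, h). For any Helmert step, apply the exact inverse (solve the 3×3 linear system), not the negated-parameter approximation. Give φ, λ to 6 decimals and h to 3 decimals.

φ=33.328888°, λ=-64.453972°, h=1056.890 m

start: X=2301145.8579, Y=-4814233.7398, Z=3484741.5147 m
→ Helmert⁻¹: X=2300818.4308, Y=-4813810.2114, Z=3485073.5958
→ geod (Bowring, a=6378137.000): φ=33.32888800°, λ=-64.45397200°, h=1056.8900 m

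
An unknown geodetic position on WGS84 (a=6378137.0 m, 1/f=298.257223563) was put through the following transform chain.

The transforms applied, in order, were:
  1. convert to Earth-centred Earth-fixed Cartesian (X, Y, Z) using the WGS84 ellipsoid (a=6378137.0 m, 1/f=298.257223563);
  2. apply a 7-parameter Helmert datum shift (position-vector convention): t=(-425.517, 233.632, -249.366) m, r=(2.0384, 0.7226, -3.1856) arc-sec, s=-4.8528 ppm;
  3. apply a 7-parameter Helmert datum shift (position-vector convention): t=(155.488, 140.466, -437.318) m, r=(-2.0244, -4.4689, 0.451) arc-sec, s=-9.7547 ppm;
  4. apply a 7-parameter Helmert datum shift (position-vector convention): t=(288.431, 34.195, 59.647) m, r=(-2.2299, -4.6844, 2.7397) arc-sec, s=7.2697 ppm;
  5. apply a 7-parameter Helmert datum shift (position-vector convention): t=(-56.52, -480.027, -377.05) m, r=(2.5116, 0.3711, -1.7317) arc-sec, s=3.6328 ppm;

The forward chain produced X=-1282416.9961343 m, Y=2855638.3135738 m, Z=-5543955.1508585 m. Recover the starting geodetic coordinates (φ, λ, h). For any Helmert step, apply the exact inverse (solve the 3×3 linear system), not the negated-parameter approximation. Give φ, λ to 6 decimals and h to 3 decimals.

φ=-60.707612°, λ=114.186992°, h=3956.499 m

start: X=-1282416.9961, Y=2855638.3136, Z=-5543955.1509 m
→ Helmert⁻¹: X=-1282369.8217, Y=2856029.6967, Z=-5543595.0461
→ Helmert⁻¹: X=-1282736.8904, Y=2856051.7081, Z=-5543554.3845
→ Helmert⁻¹: X=-1283018.7444, Y=2855996.3095, Z=-5543115.3105
→ Helmert⁻¹: X=-1282624.1373, Y=2855701.9493, Z=-5542925.5577
→ geod (Bowring, a=6378137.000): φ=-60.70761200°, λ=114.18699200°, h=3956.4990 m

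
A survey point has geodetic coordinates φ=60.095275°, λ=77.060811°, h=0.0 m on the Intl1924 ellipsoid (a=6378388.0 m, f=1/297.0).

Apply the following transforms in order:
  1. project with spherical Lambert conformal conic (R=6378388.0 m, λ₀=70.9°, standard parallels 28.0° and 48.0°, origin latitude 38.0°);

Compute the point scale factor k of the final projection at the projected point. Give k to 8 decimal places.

start: φ=60.095275°, λ=77.060811°, h=0.000 m
→ into lcc (λ₀=70.9°): φ=60.09527500°, λ−λ₀=6.16081100°
scale k = 1.07221681

1.07221681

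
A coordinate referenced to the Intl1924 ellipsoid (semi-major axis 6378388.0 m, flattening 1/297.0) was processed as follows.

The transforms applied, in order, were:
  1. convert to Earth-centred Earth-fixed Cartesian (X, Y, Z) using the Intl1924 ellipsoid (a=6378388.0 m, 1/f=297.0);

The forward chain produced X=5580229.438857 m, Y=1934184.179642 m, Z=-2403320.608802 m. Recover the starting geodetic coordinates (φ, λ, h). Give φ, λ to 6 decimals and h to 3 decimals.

start: X=5580229.4389, Y=1934184.1796, Z=-2403320.6088 m
→ geod (Bowring, a=6378388.000): φ=-22.27828300°, λ=19.11701900°, h=880.4660 m

φ=-22.278283°, λ=19.117019°, h=880.466 m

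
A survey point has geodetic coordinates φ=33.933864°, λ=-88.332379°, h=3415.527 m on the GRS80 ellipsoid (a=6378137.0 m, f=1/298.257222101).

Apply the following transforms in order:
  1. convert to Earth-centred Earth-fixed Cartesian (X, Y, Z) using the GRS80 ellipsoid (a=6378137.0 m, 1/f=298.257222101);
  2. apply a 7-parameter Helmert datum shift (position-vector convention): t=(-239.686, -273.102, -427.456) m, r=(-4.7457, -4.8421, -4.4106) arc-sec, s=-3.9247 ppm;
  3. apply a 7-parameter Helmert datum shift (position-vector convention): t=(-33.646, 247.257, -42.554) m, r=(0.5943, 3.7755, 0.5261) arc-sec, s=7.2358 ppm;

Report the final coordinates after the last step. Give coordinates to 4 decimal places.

start: φ=33.933864°, λ=-88.332379°, h=3415.527 m
→ ECEF (a=6378137.000, f=1/298.257222101): X=154242.8034, Y=-5297946.0097, Z=3542269.1100
→ Helmert 7p (PV): X=153806.0704, Y=-5298120.1176, Z=3541953.2662
→ Helmert 7p (PV): X=153851.8837, Y=-5297921.0097, Z=3541918.2604

X=153851.8837 m, Y=-5297921.0097 m, Z=3541918.2604 m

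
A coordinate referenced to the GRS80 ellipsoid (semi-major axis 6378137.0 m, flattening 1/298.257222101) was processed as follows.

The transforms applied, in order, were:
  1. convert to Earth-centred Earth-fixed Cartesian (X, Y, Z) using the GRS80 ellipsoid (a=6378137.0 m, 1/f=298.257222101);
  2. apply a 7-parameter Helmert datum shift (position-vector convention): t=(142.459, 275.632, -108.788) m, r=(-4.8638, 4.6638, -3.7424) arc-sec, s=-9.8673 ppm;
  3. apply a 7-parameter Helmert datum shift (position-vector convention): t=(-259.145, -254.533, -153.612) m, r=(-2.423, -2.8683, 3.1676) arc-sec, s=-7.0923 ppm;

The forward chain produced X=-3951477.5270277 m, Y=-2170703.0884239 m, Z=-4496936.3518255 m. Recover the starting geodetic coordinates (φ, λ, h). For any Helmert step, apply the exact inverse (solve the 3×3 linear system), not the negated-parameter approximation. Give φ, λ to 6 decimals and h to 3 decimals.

φ=-45.119486°, λ=-151.218686°, h=187.880 m

start: X=-3951477.5270, Y=-2170703.0884, Z=-4496936.3518 m
→ Helmert⁻¹: X=-3951342.2673, Y=-2170350.4445, Z=-4496785.1808
→ Helmert⁻¹: X=-3951382.6570, Y=-2170613.1499, Z=-4496861.2908
→ geod (Bowring, a=6378137.000): φ=-45.11948600°, λ=-151.21868600°, h=187.8800 m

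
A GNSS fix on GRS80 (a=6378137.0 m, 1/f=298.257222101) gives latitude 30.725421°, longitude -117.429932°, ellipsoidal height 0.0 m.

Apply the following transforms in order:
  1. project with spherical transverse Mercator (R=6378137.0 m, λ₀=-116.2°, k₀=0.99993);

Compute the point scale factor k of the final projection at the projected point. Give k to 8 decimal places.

1.00010026

start: φ=30.725421°, λ=-117.429932°, h=0.000 m
→ into tm (λ₀=-116.2°): φ=30.72542100°, λ−λ₀=-1.22993200°
scale k = 1.00010026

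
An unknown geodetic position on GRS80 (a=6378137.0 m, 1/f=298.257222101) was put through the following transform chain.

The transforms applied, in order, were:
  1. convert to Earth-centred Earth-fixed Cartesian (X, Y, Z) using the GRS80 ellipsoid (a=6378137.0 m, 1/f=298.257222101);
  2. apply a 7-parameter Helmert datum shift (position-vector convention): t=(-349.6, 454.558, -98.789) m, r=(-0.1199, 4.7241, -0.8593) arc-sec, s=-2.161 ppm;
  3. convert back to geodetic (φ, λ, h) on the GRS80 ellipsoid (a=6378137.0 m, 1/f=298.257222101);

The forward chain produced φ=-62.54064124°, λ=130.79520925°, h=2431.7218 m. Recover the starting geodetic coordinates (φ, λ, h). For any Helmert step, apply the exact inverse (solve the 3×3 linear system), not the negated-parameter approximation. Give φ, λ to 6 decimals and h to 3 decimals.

start: φ=-62.540641°, λ=130.795209°, h=2431.722 m
→ ECEF (a=6378137.000, f=1/298.257222101): X=-1927394.5325, Y=2233285.5492, Z=-5638709.3120
→ Helmert⁻¹: X=-1926929.2560, Y=2232831.0664, Z=-5638665.5427
→ geod (Bowring, a=6378137.000): φ=-62.54561800°, λ=130.79413500°, h=2094.0760 m

φ=-62.545618°, λ=130.794135°, h=2094.076 m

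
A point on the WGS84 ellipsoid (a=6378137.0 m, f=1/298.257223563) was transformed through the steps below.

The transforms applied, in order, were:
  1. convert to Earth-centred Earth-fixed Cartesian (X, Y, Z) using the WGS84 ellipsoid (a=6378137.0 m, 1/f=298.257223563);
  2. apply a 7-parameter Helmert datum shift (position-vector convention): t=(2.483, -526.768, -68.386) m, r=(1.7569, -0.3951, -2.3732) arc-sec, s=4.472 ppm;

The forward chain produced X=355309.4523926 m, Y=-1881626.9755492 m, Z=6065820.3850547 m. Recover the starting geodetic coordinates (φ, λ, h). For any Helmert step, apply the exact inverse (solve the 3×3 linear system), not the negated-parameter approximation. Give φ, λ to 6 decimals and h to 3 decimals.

φ=72.595157°, λ=-79.302553°, h=2092.061 m

start: X=355309.4524, Y=-1881626.9755, Z=6065820.3851 m
→ Helmert⁻¹: X=355338.6421, Y=-1881036.0397, Z=6065876.9860
→ geod (Bowring, a=6378137.000): φ=72.59515700°, λ=-79.30255300°, h=2092.0610 m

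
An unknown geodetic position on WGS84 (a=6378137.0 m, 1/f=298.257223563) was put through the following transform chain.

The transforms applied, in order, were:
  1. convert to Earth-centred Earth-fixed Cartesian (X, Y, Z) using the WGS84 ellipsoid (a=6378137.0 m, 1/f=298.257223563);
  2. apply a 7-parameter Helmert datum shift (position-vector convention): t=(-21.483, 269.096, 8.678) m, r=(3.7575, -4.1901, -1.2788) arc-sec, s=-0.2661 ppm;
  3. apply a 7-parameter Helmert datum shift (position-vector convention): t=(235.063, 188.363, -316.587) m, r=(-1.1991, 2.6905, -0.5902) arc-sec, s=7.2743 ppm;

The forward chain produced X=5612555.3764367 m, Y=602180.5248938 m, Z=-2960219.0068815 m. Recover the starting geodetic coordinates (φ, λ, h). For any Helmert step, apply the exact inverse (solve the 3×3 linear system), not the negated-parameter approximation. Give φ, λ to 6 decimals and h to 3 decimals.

start: X=5612555.3764, Y=602180.5249, Z=-2960219.0069 m
→ Helmert⁻¹: X=5612316.3729, Y=602021.0483, Z=-2959804.1825
→ Helmert⁻¹: X=5612275.4900, Y=601732.9866, Z=-2959938.6185
→ geod (Bowring, a=6378137.000): φ=-27.83105500°, λ=6.11972000°, h=-49.3420 m

φ=-27.831055°, λ=6.119720°, h=-49.342 m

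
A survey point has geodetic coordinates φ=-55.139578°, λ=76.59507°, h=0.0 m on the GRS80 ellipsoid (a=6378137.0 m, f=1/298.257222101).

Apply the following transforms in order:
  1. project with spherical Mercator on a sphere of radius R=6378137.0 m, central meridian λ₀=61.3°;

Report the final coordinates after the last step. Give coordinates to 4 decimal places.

start: φ=-55.139578°, λ=76.595070°, h=0.000 m
→ merc (R=6378137.0, λ₀=61.3°): E=1702639.4040, N=-7389002.6164

E=1702639.4040 m, N=-7389002.6164 m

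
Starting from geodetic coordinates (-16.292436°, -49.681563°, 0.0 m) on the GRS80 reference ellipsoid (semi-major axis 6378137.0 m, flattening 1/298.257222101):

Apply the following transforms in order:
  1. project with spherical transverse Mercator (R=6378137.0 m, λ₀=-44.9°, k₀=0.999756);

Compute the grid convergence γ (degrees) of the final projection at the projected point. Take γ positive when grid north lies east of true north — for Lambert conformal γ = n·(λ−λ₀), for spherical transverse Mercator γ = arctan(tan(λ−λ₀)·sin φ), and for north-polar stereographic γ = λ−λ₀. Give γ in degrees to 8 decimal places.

start: φ=-16.292436°, λ=-49.681563°, h=0.000 m
→ into tm (λ₀=-44.9°): φ=-16.29243600°, λ−λ₀=-4.78156300°
convergence γ = 1.34429578°

1.34429578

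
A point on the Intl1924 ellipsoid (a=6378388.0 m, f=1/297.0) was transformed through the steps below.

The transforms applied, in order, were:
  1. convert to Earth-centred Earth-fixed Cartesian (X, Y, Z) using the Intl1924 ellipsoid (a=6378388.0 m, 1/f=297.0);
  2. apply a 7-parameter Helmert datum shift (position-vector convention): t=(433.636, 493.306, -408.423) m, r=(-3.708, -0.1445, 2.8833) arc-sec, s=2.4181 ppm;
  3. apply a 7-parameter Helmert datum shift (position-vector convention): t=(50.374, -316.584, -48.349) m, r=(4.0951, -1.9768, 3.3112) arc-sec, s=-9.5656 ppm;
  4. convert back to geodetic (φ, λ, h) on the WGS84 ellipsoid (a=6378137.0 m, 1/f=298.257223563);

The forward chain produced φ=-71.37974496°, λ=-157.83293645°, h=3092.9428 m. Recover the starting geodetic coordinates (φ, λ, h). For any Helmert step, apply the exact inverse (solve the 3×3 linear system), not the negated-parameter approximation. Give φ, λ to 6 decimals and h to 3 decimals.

start: φ=-71.379745°, λ=-157.832936°, h=3092.943 m
→ ECEF (a=6378137.000, f=1/298.257223563): X=-1892589.7092, Y=-771082.7099, Z=-6024874.4943
→ Helmert⁻¹: X=-1892728.3033, Y=-770862.7296, Z=-6024850.3330
→ Helmert⁻¹: X=-1893172.3625, Y=-771219.4057, Z=-6024439.8802
→ geod (Bowring, a=6378388.000): φ=-71.37398000°, λ=-157.83555000°, h=2700.8920 m

φ=-71.373980°, λ=-157.835550°, h=2700.892 m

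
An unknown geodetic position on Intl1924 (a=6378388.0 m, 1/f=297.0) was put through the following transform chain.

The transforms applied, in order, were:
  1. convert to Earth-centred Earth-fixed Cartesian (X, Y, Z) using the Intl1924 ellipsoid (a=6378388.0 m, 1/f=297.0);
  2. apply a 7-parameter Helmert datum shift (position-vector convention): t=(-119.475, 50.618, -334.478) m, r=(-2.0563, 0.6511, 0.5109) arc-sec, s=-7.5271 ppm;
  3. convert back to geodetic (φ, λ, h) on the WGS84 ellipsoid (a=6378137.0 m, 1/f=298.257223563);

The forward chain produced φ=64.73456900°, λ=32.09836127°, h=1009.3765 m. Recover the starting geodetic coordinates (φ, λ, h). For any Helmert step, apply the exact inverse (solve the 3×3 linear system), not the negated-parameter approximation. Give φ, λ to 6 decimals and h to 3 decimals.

φ=64.736334°, λ=32.095171°, h=1215.277 m

start: φ=64.734569°, λ=32.098361°, h=1009.376 m
→ ECEF (a=6378137.000, f=1/298.257223563): X=2312837.6683, Y=1450748.1559, Z=5746054.0124
→ Helmert⁻¹: X=2312960.0071, Y=1450645.4409, Z=5746453.5073
→ geod (Bowring, a=6378388.000): φ=64.73633400°, λ=32.09517100°, h=1215.2770 m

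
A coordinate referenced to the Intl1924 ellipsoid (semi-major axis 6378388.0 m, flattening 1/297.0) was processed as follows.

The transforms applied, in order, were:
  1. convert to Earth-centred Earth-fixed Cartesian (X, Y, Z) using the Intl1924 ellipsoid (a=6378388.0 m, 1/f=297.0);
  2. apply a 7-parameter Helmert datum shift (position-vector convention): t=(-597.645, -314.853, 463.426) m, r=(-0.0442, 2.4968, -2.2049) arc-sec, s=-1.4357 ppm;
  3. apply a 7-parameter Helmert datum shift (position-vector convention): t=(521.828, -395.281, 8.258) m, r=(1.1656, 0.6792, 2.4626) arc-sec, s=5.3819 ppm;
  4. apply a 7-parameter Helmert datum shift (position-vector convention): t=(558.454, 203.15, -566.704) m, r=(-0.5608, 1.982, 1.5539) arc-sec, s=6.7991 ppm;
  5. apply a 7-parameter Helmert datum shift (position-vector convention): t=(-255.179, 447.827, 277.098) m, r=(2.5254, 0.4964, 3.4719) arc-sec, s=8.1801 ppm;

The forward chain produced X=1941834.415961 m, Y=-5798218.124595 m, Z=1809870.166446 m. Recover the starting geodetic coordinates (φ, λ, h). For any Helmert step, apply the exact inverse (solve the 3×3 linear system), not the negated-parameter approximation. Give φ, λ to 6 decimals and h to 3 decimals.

start: X=1941834.4160, Y=-5798218.1246, Z=1809870.1664 m
→ Helmert⁻¹: X=1941971.7495, Y=-5798629.0496, Z=1809653.9349
→ Helmert⁻¹: X=1941339.0159, Y=-5798812.3198, Z=1810211.2195
→ Helmert⁻¹: X=1940731.5547, Y=-5798398.7733, Z=1810232.3764
→ Helmert⁻¹: X=1941372.0590, Y=-5798071.8798, Z=1809793.8062
→ geod (Bowring, a=6378388.000): φ=16.59349800°, λ=-71.48787600°, h=19.6930 m

φ=16.593498°, λ=-71.487876°, h=19.693 m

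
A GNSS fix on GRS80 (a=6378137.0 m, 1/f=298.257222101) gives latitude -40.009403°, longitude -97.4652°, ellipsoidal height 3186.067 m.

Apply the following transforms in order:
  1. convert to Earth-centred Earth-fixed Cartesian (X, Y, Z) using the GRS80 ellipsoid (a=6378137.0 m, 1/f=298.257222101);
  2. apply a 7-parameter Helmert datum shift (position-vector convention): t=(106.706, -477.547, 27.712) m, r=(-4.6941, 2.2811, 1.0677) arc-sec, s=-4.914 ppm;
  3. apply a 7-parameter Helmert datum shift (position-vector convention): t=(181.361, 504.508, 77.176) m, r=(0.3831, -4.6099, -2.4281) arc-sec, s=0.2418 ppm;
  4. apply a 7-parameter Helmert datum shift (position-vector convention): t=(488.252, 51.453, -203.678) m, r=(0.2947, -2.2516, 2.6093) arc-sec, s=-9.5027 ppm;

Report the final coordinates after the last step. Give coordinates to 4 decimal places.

start: φ=-40.009403°, λ=-97.465200°, h=3186.067 m
→ ECEF (a=6378137.000, f=1/298.257222101): X=-635909.9484, Y=-4852990.9622, Z=-4080833.6779
→ Helmert 7p (PV): X=-635820.1269, Y=-4853540.8230, Z=-4080668.4381
→ Helmert 7p (PV): X=-635604.8537, Y=-4853022.4248, Z=-4080615.4736
→ Helmert 7p (PV): X=-635004.6266, Y=-4852927.0653, Z=-4080794.2466

X=-635004.6266 m, Y=-4852927.0653 m, Z=-4080794.2466 m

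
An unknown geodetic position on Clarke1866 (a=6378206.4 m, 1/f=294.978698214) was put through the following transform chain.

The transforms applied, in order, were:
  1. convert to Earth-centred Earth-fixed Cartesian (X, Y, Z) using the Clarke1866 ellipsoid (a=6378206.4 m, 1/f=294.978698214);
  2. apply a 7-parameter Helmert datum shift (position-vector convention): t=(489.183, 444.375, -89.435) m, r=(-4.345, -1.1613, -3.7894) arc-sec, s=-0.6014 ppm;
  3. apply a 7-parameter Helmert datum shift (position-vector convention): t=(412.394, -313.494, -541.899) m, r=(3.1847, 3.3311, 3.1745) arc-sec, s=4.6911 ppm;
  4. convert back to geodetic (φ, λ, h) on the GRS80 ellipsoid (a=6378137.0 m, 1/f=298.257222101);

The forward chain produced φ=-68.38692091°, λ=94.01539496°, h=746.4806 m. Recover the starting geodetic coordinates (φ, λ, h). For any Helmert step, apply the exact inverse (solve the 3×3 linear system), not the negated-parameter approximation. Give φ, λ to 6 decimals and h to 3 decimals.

φ=-68.386584°, λ=94.036093°, h=244.813 m

start: φ=-68.386921°, λ=94.015395°, h=746.481 m
→ ECEF (a=6378137.000, f=1/298.257222101): X=-165006.0183, Y=2350619.4430, Z=-5907818.4900
→ Helmert⁻¹: X=-165286.0556, Y=2350833.2448, Z=-5907287.8454
→ Helmert⁻¹: X=-165851.7788, Y=2350511.6714, Z=-5907151.5153
→ geod (Bowring, a=6378206.400): φ=-68.38658400°, λ=94.03609300°, h=244.8130 m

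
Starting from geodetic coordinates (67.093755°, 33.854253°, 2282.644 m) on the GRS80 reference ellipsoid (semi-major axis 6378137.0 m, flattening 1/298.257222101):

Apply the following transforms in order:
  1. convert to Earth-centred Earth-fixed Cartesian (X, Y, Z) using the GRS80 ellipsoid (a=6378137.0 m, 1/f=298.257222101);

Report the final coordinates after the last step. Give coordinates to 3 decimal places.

start: φ=67.093755°, λ=33.854253°, h=2282.644 m
→ ECEF (a=6378137.000, f=1/298.257222101): X=2068250.2993, Y=1387410.7754, Z=5854593.5108

X=2068250.299 m, Y=1387410.775 m, Z=5854593.511 m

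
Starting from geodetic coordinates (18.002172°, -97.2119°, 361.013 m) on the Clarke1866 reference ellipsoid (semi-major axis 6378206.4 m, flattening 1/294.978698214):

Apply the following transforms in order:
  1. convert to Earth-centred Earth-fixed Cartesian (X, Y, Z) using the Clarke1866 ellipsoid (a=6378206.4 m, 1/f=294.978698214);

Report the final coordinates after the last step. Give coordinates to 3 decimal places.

X=-761805.682 m, Y=-6020256.975 m, Z=1958606.476 m

start: φ=18.002172°, λ=-97.211900°, h=361.013 m
→ ECEF (a=6378206.400, f=1/294.978698214): X=-761805.6822, Y=-6020256.9747, Z=1958606.4760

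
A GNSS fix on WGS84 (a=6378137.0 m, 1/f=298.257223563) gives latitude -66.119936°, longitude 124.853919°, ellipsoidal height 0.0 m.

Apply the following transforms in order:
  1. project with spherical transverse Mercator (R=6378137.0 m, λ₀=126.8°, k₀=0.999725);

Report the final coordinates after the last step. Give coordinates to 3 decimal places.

E=-87664.183 m, N=-7359774.993 m

start: φ=-66.119936°, λ=124.853919°, h=0.000 m
→ tm (R=6378137.0, λ₀=126.8°): E=-87664.1831, N=-7359774.9929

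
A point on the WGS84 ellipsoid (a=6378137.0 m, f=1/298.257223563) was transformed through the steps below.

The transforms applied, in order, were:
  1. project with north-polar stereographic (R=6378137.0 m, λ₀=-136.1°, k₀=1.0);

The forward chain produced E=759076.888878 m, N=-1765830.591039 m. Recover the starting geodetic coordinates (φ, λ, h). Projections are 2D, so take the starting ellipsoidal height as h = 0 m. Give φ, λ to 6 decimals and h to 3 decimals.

start: E=759076.8889, N=-1765830.5910 m
→ stereo⁻¹: φ=72.86266200°, λ=-112.83860100°

φ=72.862662°, λ=-112.838601°, h=0.000 m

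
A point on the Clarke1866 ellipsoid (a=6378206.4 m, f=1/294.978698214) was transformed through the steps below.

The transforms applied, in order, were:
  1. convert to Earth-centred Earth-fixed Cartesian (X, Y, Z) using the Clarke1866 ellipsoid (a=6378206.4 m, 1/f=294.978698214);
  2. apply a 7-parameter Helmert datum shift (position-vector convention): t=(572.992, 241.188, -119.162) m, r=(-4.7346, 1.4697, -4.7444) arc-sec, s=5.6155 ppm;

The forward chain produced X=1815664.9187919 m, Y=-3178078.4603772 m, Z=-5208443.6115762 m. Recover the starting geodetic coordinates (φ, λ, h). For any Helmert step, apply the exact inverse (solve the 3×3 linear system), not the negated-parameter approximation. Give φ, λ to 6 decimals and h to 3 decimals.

φ=-55.086521°, λ=-60.267193°, h=2018.402 m

start: X=1815664.9188, Y=-3178078.4604, Z=-5208443.6116 m
→ Helmert⁻¹: X=1815191.9473, Y=-3178140.4960, Z=-5208355.2196
→ geod (Bowring, a=6378206.400): φ=-55.08652100°, λ=-60.26719300°, h=2018.4020 m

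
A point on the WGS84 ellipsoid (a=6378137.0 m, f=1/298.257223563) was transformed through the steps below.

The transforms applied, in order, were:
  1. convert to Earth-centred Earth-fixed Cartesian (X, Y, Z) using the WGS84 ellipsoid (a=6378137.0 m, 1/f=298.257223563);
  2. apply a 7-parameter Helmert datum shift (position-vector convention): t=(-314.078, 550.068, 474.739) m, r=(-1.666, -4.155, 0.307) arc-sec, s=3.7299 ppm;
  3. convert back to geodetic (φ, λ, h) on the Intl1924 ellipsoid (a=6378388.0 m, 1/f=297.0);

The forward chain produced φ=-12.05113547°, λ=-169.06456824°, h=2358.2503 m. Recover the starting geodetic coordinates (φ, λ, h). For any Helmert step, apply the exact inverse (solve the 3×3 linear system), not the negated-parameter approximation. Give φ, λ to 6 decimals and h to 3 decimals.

start: φ=-12.051135°, λ=-169.064568°, h=2358.250 m
→ ECEF (a=6378388.000, f=1/297.0): X=-6127711.9827, Y=-1183941.7087, Z=-1323442.6904
→ Helmert⁻¹: X=-6127403.4797, Y=-1184467.5464, Z=-1323798.6279
→ geod (Bowring, a=6378137.000): φ=-12.05432800°, λ=-169.05929100°, h=2480.9590 m

φ=-12.054328°, λ=-169.059291°, h=2480.959 m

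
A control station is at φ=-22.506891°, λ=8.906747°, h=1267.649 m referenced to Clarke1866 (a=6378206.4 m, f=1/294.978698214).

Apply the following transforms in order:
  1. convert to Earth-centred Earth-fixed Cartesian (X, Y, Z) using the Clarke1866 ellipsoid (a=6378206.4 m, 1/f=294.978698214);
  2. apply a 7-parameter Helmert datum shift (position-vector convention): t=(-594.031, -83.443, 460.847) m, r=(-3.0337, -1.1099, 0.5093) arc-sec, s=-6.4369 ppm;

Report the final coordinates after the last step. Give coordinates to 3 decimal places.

X=5824773.330 m, Y=912824.556 m, Z=-2426211.002 m

start: φ=-22.506891°, λ=8.906747°, h=1267.649 m
→ ECEF (a=6378206.400, f=1/294.978698214): X=5825394.0551, Y=912935.1826, Z=-2426705.3887
→ Helmert 7p (PV): X=5824773.3303, Y=912824.5556, Z=-2426211.0025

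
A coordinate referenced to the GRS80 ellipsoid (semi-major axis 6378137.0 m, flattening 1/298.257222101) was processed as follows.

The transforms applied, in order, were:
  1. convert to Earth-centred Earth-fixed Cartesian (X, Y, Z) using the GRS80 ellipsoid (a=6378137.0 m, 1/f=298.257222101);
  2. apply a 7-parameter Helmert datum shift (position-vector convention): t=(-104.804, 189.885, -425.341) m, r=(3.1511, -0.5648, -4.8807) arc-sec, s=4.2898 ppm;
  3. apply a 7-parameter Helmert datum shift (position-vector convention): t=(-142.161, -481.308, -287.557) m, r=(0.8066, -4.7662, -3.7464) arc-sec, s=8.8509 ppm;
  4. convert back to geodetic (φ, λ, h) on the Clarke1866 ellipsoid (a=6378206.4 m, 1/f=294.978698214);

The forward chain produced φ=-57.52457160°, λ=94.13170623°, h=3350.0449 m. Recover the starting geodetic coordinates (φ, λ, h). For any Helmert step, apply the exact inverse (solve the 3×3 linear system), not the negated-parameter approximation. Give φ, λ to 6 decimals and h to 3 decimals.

start: φ=-57.524572°, λ=94.131706°, h=3350.045 m
→ ECEF (a=6378206.400, f=1/294.978698214): X=-247473.6796, Y=3425851.2572, Z=-5360118.5856
→ Helmert⁻¹: X=-247515.4109, Y=3426276.7842, Z=-5359791.2687
→ Helmert⁻¹: X=-247505.2875, Y=3425984.4702, Z=-5359394.5982
→ geod (Bowring, a=6378137.000): φ=-57.51812200°, λ=94.13207200°, h=2712.1200 m

φ=-57.518122°, λ=94.132072°, h=2712.120 m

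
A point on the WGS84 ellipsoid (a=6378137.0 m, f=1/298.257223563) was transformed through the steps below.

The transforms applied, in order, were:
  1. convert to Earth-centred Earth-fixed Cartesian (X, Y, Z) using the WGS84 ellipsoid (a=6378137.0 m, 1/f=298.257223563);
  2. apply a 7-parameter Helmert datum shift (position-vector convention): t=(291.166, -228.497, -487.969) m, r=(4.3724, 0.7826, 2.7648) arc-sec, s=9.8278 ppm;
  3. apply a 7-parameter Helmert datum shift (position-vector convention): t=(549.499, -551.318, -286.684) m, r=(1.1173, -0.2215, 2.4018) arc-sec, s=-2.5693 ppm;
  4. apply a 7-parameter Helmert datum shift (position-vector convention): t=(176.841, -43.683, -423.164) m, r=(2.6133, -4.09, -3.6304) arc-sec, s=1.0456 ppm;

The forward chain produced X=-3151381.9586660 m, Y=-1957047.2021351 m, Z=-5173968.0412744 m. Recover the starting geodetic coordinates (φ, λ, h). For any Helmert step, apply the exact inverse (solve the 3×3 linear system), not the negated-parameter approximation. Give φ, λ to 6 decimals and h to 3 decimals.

start: X=-3151381.9587, Y=-1957047.2021, Z=-5173968.0413 m
→ Helmert⁻¹: X=-3151623.6415, Y=-1957122.4894, Z=-5173452.1786
→ Helmert⁻¹: X=-3152209.5774, Y=-1956567.5154, Z=-5173164.8027
→ Helmert⁻¹: X=-3152476.3596, Y=-1956387.1845, Z=-5172596.4876
→ geod (Bowring, a=6378137.000): φ=-54.53093300°, λ=-148.17678200°, h=1642.4690 m

φ=-54.530933°, λ=-148.176782°, h=1642.469 m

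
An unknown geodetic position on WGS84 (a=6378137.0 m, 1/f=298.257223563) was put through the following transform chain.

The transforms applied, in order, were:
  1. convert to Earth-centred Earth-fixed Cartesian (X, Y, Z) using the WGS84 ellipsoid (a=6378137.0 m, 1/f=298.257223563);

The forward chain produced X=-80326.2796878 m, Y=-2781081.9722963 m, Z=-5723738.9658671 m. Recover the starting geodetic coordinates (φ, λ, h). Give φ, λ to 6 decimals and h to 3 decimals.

φ=-64.227087°, λ=-91.654420°, h=3299.839 m

start: X=-80326.2797, Y=-2781081.9723, Z=-5723738.9659 m
→ geod (Bowring, a=6378137.000): φ=-64.22708700°, λ=-91.65442000°, h=3299.8390 m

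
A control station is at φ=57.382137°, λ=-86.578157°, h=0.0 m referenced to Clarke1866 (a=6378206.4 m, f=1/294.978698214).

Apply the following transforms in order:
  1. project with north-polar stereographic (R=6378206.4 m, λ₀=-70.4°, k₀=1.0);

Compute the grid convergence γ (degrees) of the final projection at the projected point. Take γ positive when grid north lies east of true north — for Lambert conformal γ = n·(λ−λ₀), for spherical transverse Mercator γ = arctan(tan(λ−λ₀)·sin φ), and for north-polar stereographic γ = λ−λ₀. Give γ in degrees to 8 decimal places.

-16.17815700

start: φ=57.382137°, λ=-86.578157°, h=0.000 m
→ into stereo (λ₀=-70.4°): φ=57.38213700°, λ−λ₀=-16.17815700°
convergence γ = -16.17815700°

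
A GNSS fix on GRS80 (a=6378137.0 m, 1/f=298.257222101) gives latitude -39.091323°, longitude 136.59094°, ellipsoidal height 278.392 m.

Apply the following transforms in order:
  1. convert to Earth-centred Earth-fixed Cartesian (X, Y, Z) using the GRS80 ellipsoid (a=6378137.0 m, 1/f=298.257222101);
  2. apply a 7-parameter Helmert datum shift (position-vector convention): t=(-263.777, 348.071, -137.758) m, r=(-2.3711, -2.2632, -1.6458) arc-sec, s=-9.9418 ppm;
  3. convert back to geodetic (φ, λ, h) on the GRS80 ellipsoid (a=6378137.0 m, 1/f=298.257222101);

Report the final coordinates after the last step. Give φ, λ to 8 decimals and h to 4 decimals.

start: φ=-39.091323°, λ=136.590940°, h=278.392 m
→ ECEF (a=6378137.000, f=1/298.257222101): X=-3601205.9936, Y=3406570.0615, Z=-4000366.4519
→ Helmert 7p (PV): X=-3601362.8944, Y=3406867.0136, Z=-4000543.1117
→ geod (Bowring, a=6378137.000): φ=-39.09075165°, λ=136.58969292°, h=636.6389 m

φ=-39.09075165°, λ=136.58969292°, h=636.6389 m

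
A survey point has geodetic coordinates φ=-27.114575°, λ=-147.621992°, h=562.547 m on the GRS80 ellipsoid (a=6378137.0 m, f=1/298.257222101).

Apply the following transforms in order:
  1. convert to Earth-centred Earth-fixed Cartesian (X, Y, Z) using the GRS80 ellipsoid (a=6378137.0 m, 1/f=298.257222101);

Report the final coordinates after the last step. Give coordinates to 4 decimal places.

X=-4798311.9484 m, Y=-3042518.4883 m, Z=-2889777.8981 m

start: φ=-27.114575°, λ=-147.621992°, h=562.547 m
→ ECEF (a=6378137.000, f=1/298.257222101): X=-4798311.9484, Y=-3042518.4883, Z=-2889777.8981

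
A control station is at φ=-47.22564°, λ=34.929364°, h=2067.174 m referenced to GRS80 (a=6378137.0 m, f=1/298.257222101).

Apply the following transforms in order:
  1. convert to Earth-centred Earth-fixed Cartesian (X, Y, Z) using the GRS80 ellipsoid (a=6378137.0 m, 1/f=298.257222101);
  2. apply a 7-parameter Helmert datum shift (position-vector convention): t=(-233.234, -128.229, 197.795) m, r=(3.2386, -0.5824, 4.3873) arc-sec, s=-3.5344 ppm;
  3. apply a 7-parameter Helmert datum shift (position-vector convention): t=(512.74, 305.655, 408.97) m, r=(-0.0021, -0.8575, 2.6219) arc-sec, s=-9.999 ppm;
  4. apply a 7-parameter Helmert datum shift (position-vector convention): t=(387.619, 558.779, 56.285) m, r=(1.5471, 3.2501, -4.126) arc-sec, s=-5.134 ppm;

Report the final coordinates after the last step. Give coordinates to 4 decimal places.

X=3559294.7649 m, Y=2486192.1804 m, Z=-4659577.5365 m

start: φ=-47.225640°, λ=34.929364°, h=2067.174 m
→ ECEF (a=6378137.000, f=1/298.257222101): X=3558769.6937, Y=2485344.5598, Z=-4660353.9820
→ Helmert 7p (PV): X=3558484.1767, Y=2485356.4150, Z=-4660090.6444
→ Helmert 7p (PV): X=3558949.1166, Y=2485682.4041, Z=-4659620.3100
→ Helmert 7p (PV): X=3559294.7649, Y=2486192.1804, Z=-4659577.5365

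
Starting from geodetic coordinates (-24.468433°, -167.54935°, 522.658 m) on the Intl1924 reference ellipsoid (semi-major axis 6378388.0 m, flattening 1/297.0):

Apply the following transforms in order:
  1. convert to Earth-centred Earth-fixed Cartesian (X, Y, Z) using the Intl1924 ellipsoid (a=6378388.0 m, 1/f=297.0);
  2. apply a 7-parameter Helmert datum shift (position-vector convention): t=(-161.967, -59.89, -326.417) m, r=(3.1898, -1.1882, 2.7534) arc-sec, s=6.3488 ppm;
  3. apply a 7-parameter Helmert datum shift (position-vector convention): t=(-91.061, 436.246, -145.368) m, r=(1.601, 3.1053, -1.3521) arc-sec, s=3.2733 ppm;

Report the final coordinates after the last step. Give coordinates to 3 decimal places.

start: φ=-24.468433°, λ=-167.549350°, h=522.658 m
→ ECEF (a=6378388.000, f=1/297.0): X=-5672744.5328, Y=-1252491.9726, Z=-2625846.7852
→ Helmert 7p (PV): X=-5672910.6690, Y=-1252594.9316, Z=-2626241.9209
→ Helmert 7p (PV): X=-5673068.0482, Y=-1252105.2142, Z=-2626320.2024

X=-5673068.048 m, Y=-1252105.214 m, Z=-2626320.202 m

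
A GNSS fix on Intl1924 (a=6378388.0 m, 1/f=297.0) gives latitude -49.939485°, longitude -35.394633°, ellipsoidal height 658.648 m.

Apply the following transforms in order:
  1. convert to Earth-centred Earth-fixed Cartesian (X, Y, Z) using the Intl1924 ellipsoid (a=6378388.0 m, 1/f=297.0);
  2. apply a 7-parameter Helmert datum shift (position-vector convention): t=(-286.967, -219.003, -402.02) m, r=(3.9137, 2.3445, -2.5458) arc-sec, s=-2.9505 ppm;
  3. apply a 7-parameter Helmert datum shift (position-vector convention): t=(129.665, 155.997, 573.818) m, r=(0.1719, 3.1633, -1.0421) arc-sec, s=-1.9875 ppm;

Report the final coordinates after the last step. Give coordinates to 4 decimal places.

start: φ=-49.939485°, λ=-35.394633°, h=658.648 m
→ ECEF (a=6378388.000, f=1/297.0): X=3353363.8957, Y=-2382638.9518, Z=-4859057.0582
→ Helmert 7p (PV): X=3352982.3972, Y=-2382800.1170, Z=-4859528.0657
→ Helmert 7p (PV): X=3353018.8335, Y=-2382652.2744, Z=-4858997.9968

X=3353018.8335 m, Y=-2382652.2744 m, Z=-4858997.9968 m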